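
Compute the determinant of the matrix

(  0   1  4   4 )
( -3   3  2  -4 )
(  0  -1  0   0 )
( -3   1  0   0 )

Expand along row 3 (it has 3 zeros):
  − (-1) · M_32   where M_32 = det([0 4 4; -3 2 -4; -3 0 0]) = 72
det = (-1)·(-1)·(72) = 72

The determinant is 72.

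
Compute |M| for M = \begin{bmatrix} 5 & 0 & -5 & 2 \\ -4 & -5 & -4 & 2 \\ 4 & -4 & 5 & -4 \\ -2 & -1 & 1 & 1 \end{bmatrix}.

det(M) = -543

Expand along row 1 (it has 1 zero):
  + (5) · M_11   where M_11 = det([-5 -4 2; -4 5 -4; -1 1 1]) = -75
  + (-5) · M_13   where M_13 = det([-4 -5 2; 4 -4 -4; -2 -1 1]) = -12
  − (2) · M_14   where M_14 = det([-4 -5 -4; 4 -4 5; -2 -1 1]) = 114
det = (+1)·(5)·(-75) + (+1)·(-5)·(-12) + (-1)·(2)·(114) = -543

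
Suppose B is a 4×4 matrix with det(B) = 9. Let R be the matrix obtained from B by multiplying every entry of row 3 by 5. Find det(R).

45

Scaling one row by 5 multiplies the determinant by 5.
det(R) = (5)·(9) = 45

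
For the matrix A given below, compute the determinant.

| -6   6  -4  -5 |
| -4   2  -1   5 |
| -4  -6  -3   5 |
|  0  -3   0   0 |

det(A) = 300

Expand along row 4 (it has 3 zeros):
  + (-3) · M_42   where M_42 = det([-6 -4 -5; -4 -1 5; -4 -3 5]) = -100
det = (+1)·(-3)·(-100) = 300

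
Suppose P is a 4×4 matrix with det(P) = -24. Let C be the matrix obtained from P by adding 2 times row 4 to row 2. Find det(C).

-24

Adding a multiple of one row to another leaves the determinant unchanged.
det(C) = (1)·(-24) = -24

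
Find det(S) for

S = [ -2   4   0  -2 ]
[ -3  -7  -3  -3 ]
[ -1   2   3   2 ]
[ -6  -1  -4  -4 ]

234

Expand along row 1 (it has 1 zero):
  + (-2) · M_11   where M_11 = det([-7 -3 -3; 2 3 2; -1 -4 -4]) = 25
  − (4) · M_12   where M_12 = det([-3 -3 -3; -1 3 2; -6 -4 -4]) = -6
  − (-2) · M_14   where M_14 = det([-3 -7 -3; -1 2 3; -6 -1 -4]) = 130
det = (+1)·(-2)·(25) + (-1)·(4)·(-6) + (-1)·(-2)·(130) = 234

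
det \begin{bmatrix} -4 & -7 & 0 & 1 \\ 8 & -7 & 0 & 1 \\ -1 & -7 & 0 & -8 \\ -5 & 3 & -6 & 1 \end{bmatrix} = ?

The determinant is -4536.

Expand along column 3 (it has 3 zeros):
  − (-6) · M_43   where M_43 = det([-4 -7 1; 8 -7 1; -1 -7 -8]) = -756
det = (-1)·(-6)·(-756) = -4536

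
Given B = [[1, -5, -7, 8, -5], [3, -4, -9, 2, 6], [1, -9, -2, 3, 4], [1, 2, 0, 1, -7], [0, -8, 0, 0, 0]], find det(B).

-5840

Expand along row 5 (it has 4 zeros):
  − (-8) · M_52   where M_52 = det([1 -7 8 -5; 3 -9 2 6; 1 -2 3 4; 1 0 1 -7]) = -730
det = (-1)·(-8)·(-730) = -5840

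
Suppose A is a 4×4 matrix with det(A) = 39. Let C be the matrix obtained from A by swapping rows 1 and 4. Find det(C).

Swapping two rows multiplies the determinant by −1.
det(C) = (-1)·(39) = -39

-39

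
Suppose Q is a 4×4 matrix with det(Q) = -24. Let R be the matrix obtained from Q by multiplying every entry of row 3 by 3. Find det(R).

Scaling one row by 3 multiplies the determinant by 3.
det(R) = (3)·(-24) = -72

-72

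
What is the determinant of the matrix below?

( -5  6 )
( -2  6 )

The determinant is -18.

det = (-5)·6 − 6·(-2) = -30 − (-12) = -18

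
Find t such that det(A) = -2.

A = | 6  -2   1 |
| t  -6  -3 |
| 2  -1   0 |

8

Expanding along the row containing t, det(A) is linear in t: det(A) = (-1)·t + (6).
Set (-1)·t + (6) = -2  ⇒  (-1)·t = -8  ⇒  t = 8.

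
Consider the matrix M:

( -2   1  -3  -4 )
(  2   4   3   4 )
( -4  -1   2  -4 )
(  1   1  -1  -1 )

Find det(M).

Expand along row 1:
  + (-2) · M_11   where M_11 = det([4 3 4; -1 2 -4; 1 -1 -1]) = -43
  − (1) · M_12   where M_12 = det([2 3 4; -4 2 -4; 1 -1 -1]) = -28
  + (-3) · M_13   where M_13 = det([2 4 4; -4 -1 -4; 1 1 -1]) = -34
  − (-4) · M_14   where M_14 = det([2 4 3; -4 -1 2; 1 1 -1]) = -19
det = (+1)·(-2)·(-43) + (-1)·(1)·(-28) + (+1)·(-3)·(-34) + (-1)·(-4)·(-19) = 140

det(M) = 140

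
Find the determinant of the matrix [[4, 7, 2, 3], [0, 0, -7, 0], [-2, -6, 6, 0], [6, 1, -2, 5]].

364

Expand along row 2 (it has 3 zeros):
  − (-7) · M_23   where M_23 = det([4 7 3; -2 -6 0; 6 1 5]) = 52
det = (-1)·(-7)·(52) = 364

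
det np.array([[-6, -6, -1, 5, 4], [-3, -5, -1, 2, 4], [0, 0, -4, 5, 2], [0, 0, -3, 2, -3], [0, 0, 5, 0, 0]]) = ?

The determinant is -1140.

The matrix is block upper-triangular with a 2×2 block and a 3×3 block on the diagonal, so its determinant equals the product of the determinants of the diagonal blocks.
det of the 2×2 block = 12
det of the 3×3 block = -95
det = (12)·(-95) = -1140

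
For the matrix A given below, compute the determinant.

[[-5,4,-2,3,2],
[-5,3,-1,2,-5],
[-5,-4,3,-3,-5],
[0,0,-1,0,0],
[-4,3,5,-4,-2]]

Expand along row 4 (it has 4 zeros):
  − (-1) · M_43   where M_43 = det([-5 4 3 2; -5 3 2 -5; -5 -4 -3 -5; -4 3 -4 -2]) = 1497
det = (-1)·(-1)·(1497) = 1497

1497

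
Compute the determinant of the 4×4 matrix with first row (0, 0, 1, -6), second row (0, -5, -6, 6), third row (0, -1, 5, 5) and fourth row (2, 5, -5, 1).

-410

Expand along column 1 (it has 3 zeros):
  − (2) · M_41   where M_41 = det([0 1 -6; -5 -6 6; -1 5 5]) = 205
det = (-1)·(2)·(205) = -410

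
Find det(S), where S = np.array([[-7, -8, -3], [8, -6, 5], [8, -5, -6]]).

Expand along column 1:
  + (-7) · |-6 5; -5 -6| = (-7)·(36 − (-25)) = -427
  − 8 · |-8 -3; -5 -6| = −8·(48 − 15) = -264
  + 8 · |-8 -3; -6 5| = 8·(-40 − 18) = -464
Sum: (-427) + (-264) + (-464) = -1155

|S| = -1155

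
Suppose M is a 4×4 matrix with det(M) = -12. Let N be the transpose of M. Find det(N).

|N| = -12

det(Mᵀ) = det(M).
det(N) = (1)·(-12) = -12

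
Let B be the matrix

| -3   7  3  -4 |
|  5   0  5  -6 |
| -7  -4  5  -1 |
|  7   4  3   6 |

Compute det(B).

Expand along row 2 (it has 1 zero):
  − (5) · M_21   where M_21 = det([7 3 -4; -4 5 -1; 4 3 6]) = 419
  − (5) · M_23   where M_23 = det([-3 7 -4; -7 -4 -1; 7 4 6]) = 305
  + (-6) · M_24   where M_24 = det([-3 7 3; -7 -4 5; 7 4 3]) = 488
det = (-1)·(5)·(419) + (-1)·(5)·(305) + (+1)·(-6)·(488) = -6548

det(B) = -6548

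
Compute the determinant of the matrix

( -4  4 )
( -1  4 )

-12

det = (-4)·4 − 4·(-1) = -16 − (-4) = -12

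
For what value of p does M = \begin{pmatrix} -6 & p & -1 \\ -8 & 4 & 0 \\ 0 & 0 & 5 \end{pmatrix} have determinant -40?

p = 2

Expanding along the row containing p, det(M) is linear in p: det(M) = (40)·p + (-120).
Set (40)·p + (-120) = -40  ⇒  (40)·p = 80  ⇒  p = 2.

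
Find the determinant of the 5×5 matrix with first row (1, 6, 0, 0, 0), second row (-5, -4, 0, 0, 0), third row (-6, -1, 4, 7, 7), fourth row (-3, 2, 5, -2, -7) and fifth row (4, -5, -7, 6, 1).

The matrix is block lower-triangular with a 2×2 block and a 3×3 block on the diagonal, so its determinant equals the product of the determinants of the diagonal blocks.
det of the 2×2 block = 26
det of the 3×3 block = 580
det = (26)·(580) = 15080

The determinant is 15080.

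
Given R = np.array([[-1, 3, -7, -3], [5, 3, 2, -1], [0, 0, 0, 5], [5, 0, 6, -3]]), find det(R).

Expand along row 3 (it has 3 zeros):
  − (5) · M_34   where M_34 = det([-1 3 -7; 5 3 2; 5 0 6]) = 27
det = (-1)·(5)·(27) = -135

-135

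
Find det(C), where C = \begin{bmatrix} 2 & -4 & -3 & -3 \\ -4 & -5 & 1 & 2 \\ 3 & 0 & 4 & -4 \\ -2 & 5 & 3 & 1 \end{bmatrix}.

det(C) = 385

Expand along row 3 (it has 1 zero):
  + (3) · M_31   where M_31 = det([-4 -3 -3; -5 1 2; 5 3 1]) = 35
  + (4) · M_33   where M_33 = det([2 -4 -3; -4 -5 2; -2 5 1]) = 60
  − (-4) · M_34   where M_34 = det([2 -4 -3; -4 -5 1; -2 5 3]) = 10
det = (+1)·(3)·(35) + (+1)·(4)·(60) + (-1)·(-4)·(10) = 385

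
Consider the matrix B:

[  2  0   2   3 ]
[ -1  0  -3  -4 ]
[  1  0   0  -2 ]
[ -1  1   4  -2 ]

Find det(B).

det(B) = 9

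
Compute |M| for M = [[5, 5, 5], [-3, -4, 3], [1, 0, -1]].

det(M) = 40

Expand along row 3:
  + 1 · |5 5; -4 3| = 1·(15 − (-20)) = 35
  + (-1) · |5 5; -3 -4| = (-1)·(-20 − (-15)) = 5
Sum: (35) + (5) = 40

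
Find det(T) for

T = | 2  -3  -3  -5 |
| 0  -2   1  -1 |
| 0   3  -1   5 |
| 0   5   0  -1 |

Expand along column 1 (it has 3 zeros):
  + (2) · M_11   where M_11 = det([-2 1 -1; 3 -1 5; 5 0 -1]) = 21
det = (+1)·(2)·(21) = 42

det(T) = 42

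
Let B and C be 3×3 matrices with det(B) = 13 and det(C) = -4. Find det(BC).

det(BC) = det(B)·det(C) = (13)·(-4) = -52

The determinant is -52.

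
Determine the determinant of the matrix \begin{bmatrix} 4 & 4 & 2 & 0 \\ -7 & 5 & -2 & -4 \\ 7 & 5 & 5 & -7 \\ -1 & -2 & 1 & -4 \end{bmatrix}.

Expand along row 1 (it has 1 zero):
  + (4) · M_11   where M_11 = det([5 -2 -4; 5 5 -7; -2 1 -4]) = -193
  − (4) · M_12   where M_12 = det([-7 -2 -4; 7 5 -7; -1 1 -4]) = -27
  + (2) · M_13   where M_13 = det([-7 5 -4; 7 5 -7; -1 -2 -4]) = 449
det = (+1)·(4)·(-193) + (-1)·(4)·(-27) + (+1)·(2)·(449) = 234

234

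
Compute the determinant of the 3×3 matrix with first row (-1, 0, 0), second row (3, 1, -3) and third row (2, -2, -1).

Expand along row 1:
  + (-1) · |1 -3; -2 -1| = (-1)·(-1 − 6) = 7

The determinant is 7.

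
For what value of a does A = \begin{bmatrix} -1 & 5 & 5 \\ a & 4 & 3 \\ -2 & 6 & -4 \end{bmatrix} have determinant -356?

a = -8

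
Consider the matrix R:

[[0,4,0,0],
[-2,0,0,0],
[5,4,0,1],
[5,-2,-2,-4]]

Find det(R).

The determinant is 16.

R is block lower-triangular with a 2×2 block and a 2×2 block on the diagonal, so its determinant equals the product of the determinants of the diagonal blocks.
det of the 2×2 block = 8
det of the 2×2 block = 2
det = (8)·(2) = 16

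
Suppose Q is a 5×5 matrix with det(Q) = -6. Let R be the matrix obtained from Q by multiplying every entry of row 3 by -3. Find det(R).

18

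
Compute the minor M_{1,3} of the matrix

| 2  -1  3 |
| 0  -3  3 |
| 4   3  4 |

12

Delete row 1 and column 3; the remaining 2×2 submatrix is [0 -3; 4 3].
Its determinant is 0·3 − (-3)·4 = 12.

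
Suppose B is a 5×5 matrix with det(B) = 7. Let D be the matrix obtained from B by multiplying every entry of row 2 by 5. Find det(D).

Scaling one row by 5 multiplies the determinant by 5.
det(D) = (5)·(7) = 35

35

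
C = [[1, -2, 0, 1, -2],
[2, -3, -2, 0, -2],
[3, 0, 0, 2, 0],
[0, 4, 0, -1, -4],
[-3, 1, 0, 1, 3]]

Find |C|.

|C| = 296

Expand along column 3 (it has 4 zeros):
  − (-2) · M_23   where M_23 = det([1 -2 1 -2; 3 0 2 0; 0 4 -1 -4; -3 1 1 3]) = 148
det = (-1)·(-2)·(148) = 296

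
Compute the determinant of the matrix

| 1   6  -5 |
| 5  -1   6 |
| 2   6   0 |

The determinant is -124.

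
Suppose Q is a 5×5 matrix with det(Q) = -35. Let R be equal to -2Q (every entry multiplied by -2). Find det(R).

det(R) = 1120

For a 5×5 matrix, det(-2Q) = (-2)^5·det(Q) = -32·det(Q).
det(R) = (-32)·(-35) = 1120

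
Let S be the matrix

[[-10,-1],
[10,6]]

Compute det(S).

The determinant is -50.

det(S) = (-10)·6 − (-1)·10 = -60 − (-10) = -50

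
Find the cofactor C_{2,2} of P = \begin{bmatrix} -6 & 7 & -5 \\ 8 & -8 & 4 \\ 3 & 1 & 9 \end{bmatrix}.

-39

Delete row 2 and column 2; the remaining 2×2 submatrix is [-6 -5; 3 9].
Its determinant is (-6)·9 − (-5)·3 = -39.
The cofactor carries sign (−1)^(2+2) = +1, so C_{2,2} = +(-39) = -39.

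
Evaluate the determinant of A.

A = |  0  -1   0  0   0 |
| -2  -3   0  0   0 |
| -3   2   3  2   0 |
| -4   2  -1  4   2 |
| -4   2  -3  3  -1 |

A is block lower-triangular with a 2×2 block and a 3×3 block on the diagonal, so its determinant equals the product of the determinants of the diagonal blocks.
det of the 2×2 block = -2
det of the 3×3 block = -44
det = (-2)·(-44) = 88

The determinant is 88.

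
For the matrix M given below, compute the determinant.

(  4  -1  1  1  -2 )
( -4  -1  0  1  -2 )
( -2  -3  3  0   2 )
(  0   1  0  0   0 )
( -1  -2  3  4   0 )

Expand along row 4 (it has 4 zeros):
  + (1) · M_42   where M_42 = det([4 1 1 -2; -4 0 1 -2; -2 3 0 2; -1 3 4 0]) = -190
det = (+1)·(1)·(-190) = -190

-190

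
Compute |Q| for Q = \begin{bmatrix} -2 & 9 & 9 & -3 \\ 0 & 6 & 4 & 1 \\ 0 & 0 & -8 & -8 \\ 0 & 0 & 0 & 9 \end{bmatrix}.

864

Q is upper triangular, so det(Q) is the product of the diagonal entries:
det = (-2) · (6) · (-8) · (9) = 864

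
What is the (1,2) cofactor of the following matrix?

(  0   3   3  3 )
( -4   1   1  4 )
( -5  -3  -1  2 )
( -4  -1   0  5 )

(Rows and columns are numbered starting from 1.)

-21

Delete row 1 and column 2; the remaining 3×3 submatrix is [-4 1 4; -5 -1 2; -4 0 5].
Its determinant is 21.
The cofactor carries sign (−1)^(1+2) = −1, so C_{1,2} = −(21) = -21.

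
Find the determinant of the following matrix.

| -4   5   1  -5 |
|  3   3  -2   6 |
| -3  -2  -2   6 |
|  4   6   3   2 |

Expand along row 1:
  + (-4) · M_11   where M_11 = det([3 -2 6; -2 -2 6; 6 3 2]) = -110
  − (5) · M_12   where M_12 = det([3 -2 6; -3 -2 6; 4 3 2]) = -132
  + (1) · M_13   where M_13 = det([3 3 6; -3 -2 6; 4 6 2]) = -90
  − (-5) · M_14   where M_14 = det([3 3 -2; -3 -2 -2; 4 6 3]) = 41
det = (+1)·(-4)·(-110) + (-1)·(5)·(-132) + (+1)·(1)·(-90) + (-1)·(-5)·(41) = 1215

1215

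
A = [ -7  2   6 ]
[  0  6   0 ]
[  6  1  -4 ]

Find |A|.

The determinant is -48.

Expand along row 2:
  + 6 · |-7 6; 6 -4| = 6·(28 − 36) = -48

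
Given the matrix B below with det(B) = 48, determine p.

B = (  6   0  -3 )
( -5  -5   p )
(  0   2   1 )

Expanding along the row containing p, det(B) is linear in p: det(B) = (-12)·p + (0).
Set (-12)·p + (0) = 48  ⇒  (-12)·p = 48  ⇒  p = -4.

-4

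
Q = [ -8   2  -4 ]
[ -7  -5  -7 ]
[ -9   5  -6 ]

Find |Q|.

Expand along row 1:
  + (-8) · |-5 -7; 5 -6| = (-8)·(30 − (-35)) = -520
  − 2 · |-7 -7; -9 -6| = −2·(42 − 63) = 42
  + (-4) · |-7 -5; -9 5| = (-4)·(-35 − 45) = 320
Sum: (-520) + (42) + (320) = -158

The determinant is -158.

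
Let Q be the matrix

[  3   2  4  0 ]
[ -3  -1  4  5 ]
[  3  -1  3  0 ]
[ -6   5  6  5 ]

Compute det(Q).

-150

Expand along column 4 (it has 2 zeros):
  + (5) · M_24   where M_24 = det([3 2 4; 3 -1 3; -6 5 6]) = -99
  + (5) · M_44   where M_44 = det([3 2 4; -3 -1 4; 3 -1 3]) = 69
det = (+1)·(5)·(-99) + (+1)·(5)·(69) = -150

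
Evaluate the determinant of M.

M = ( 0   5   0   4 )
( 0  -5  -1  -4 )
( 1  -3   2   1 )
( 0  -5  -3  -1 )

Expand along column 1 (it has 3 zeros):
  + (1) · M_31   where M_31 = det([5 0 4; -5 -1 -4; -5 -3 -1]) = -15
det = (+1)·(1)·(-15) = -15

det(M) = -15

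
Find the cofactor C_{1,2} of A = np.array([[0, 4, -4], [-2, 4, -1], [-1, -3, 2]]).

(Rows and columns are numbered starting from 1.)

The cofactor is 5.

Delete row 1 and column 2; the remaining 2×2 submatrix is [-2 -1; -1 2].
Its determinant is (-2)·2 − (-1)·(-1) = -5.
The cofactor carries sign (−1)^(1+2) = −1, so C_{1,2} = −(-5) = 5.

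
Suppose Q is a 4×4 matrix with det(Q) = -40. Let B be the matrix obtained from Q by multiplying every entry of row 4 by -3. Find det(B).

Scaling one row by -3 multiplies the determinant by -3.
det(B) = (-3)·(-40) = 120

120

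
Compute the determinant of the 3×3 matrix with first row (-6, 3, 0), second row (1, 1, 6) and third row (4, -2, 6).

Expand along row 1:
  + (-6) · |1 6; -2 6| = (-6)·(6 − (-12)) = -108
  − 3 · |1 6; 4 6| = −3·(6 − 24) = 54
Sum: (-108) + (54) = -54

-54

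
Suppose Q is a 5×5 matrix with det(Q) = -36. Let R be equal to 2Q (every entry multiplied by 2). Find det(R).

The determinant is -1152.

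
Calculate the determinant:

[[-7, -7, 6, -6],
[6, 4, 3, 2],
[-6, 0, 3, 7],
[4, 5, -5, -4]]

Expand along row 3 (it has 1 zero):
  + (-6) · M_31   where M_31 = det([-7 6 -6; 4 3 2; 5 -5 -4]) = 380
  + (3) · M_33   where M_33 = det([-7 -7 -6; 6 4 2; 4 5 -4]) = -126
  − (7) · M_34   where M_34 = det([-7 -7 6; 6 4 3; 4 5 -5]) = 35
det = (+1)·(-6)·(380) + (+1)·(3)·(-126) + (-1)·(7)·(35) = -2903

The determinant is -2903.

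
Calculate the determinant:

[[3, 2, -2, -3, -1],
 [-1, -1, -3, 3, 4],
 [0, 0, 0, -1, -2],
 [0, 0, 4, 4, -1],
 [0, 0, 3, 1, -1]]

The matrix is block upper-triangular with a 2×2 block and a 3×3 block on the diagonal, so its determinant equals the product of the determinants of the diagonal blocks.
det of the 2×2 block = -1
det of the 3×3 block = 15
det = (-1)·(15) = -15

The determinant is -15.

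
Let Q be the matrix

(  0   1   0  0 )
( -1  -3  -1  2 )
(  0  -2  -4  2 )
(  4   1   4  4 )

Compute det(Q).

Expand along row 1 (it has 3 zeros):
  − (1) · M_12   where M_12 = det([-1 -1 2; 0 -4 2; 4 4 4]) = 48
det = (-1)·(1)·(48) = -48

det(Q) = -48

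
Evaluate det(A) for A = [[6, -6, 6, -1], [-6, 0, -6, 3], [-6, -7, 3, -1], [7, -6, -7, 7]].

|A| = 438

Expand along row 2 (it has 1 zero):
  − (-6) · M_21   where M_21 = det([-6 6 -1; -7 3 -1; -6 -7 7]) = 179
  − (-6) · M_23   where M_23 = det([6 -6 -1; -6 -7 -1; 7 -6 7]) = -625
  + (3) · M_24   where M_24 = det([6 -6 6; -6 -7 3; 7 -6 -7]) = 1038
det = (-1)·(-6)·(179) + (-1)·(-6)·(-625) + (+1)·(3)·(1038) = 438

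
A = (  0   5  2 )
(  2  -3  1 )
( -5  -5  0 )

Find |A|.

Expand along row 1:
  − 5 · |2 1; -5 0| = −5·(0 − (-5)) = -25
  + 2 · |2 -3; -5 -5| = 2·(-10 − 15) = -50
Sum: (-25) + (-50) = -75

|A| = -75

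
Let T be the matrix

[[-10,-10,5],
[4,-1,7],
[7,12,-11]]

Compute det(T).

Expand along row 1:
  + (-10) · |-1 7; 12 -11| = (-10)·(11 − 84) = 730
  − (-10) · |4 7; 7 -11| = −(-10)·(-44 − 49) = -930
  + 5 · |4 -1; 7 12| = 5·(48 − (-7)) = 275
Sum: (730) + (-930) + (275) = 75

|T| = 75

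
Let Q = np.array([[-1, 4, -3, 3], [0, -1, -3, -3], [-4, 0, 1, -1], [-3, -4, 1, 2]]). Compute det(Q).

det(Q) = 471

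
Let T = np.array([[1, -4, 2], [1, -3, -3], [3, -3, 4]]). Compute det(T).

43

Expand along column 1:
  + 1 · |-3 -3; -3 4| = 1·(-12 − 9) = -21
  − 1 · |-4 2; -3 4| = −1·(-16 − (-6)) = 10
  + 3 · |-4 2; -3 -3| = 3·(12 − (-6)) = 54
Sum: (-21) + (10) + (54) = 43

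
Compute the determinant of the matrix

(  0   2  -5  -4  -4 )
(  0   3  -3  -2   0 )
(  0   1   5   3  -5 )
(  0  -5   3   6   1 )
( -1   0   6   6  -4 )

Expand along column 1 (it has 4 zeros):
  + (-1) · M_51   where M_51 = det([2 -5 -4 -4; 3 -3 -2 0; 1 5 3 -5; -5 3 6 1]) = 465
det = (+1)·(-1)·(465) = -465

-465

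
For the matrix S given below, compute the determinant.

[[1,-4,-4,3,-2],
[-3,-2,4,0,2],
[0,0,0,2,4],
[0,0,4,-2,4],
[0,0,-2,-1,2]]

896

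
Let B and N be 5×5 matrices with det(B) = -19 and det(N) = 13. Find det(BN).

det(BN) = det(B)·det(N) = (-19)·(13) = -247

-247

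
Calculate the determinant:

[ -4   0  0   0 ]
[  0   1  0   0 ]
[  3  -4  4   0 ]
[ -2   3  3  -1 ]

The matrix is lower triangular, so the determinant is the product of the diagonal entries:
det = (-4) · (1) · (4) · (-1) = 16

The determinant is 16.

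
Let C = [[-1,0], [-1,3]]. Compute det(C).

det(C) = -3

det(C) = (-1)·3 − 0·(-1) = -3 − 0 = -3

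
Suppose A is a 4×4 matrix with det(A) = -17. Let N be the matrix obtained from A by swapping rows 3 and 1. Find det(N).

Swapping two rows multiplies the determinant by −1.
det(N) = (-1)·(-17) = 17

The determinant is 17.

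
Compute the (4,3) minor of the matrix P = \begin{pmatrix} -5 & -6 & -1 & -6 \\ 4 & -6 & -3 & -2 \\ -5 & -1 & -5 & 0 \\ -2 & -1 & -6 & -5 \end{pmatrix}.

Delete row 4 and column 3; the remaining 3×3 submatrix is [-5 -6 -6; 4 -6 -2; -5 -1 0].
Its determinant is 154.

154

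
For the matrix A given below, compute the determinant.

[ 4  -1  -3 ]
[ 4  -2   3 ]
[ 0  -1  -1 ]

Expand along column 1:
  + 4 · |-2 3; -1 -1| = 4·(2 − (-3)) = 20
  − 4 · |-1 -3; -1 -1| = −4·(1 − 3) = 8
Sum: (20) + (8) = 28

|A| = 28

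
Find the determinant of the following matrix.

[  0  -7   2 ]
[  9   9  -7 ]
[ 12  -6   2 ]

390

Expand along row 1:
  − (-7) · |9 -7; 12 2| = −(-7)·(18 − (-84)) = 714
  + 2 · |9 9; 12 -6| = 2·(-54 − 108) = -324
Sum: (714) + (-324) = 390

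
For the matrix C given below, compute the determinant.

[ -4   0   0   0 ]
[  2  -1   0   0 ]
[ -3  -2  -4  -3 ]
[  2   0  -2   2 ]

-56

C is block lower-triangular with a 2×2 block and a 2×2 block on the diagonal, so its determinant equals the product of the determinants of the diagonal blocks.
det of the 2×2 block = 4
det of the 2×2 block = -14
det = (4)·(-14) = -56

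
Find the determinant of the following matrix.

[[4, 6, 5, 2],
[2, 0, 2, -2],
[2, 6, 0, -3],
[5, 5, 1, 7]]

658

Expand along row 2 (it has 1 zero):
  − (2) · M_21   where M_21 = det([6 5 2; 6 0 -3; 5 1 7]) = -255
  − (2) · M_23   where M_23 = det([4 6 2; 2 6 -3; 5 5 7]) = 14
  + (-2) · M_24   where M_24 = det([4 6 5; 2 6 0; 5 5 1]) = -88
det = (-1)·(2)·(-255) + (-1)·(2)·(14) + (+1)·(-2)·(-88) = 658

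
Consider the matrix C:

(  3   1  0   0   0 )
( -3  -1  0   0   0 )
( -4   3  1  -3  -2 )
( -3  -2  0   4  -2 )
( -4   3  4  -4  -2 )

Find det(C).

det(C) = 0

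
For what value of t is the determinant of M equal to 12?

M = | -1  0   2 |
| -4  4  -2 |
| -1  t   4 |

-2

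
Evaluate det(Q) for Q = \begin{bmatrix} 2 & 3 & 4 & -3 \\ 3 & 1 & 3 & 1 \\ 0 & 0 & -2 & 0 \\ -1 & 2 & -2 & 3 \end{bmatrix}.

Expand along row 3 (it has 3 zeros):
  + (-2) · M_33   where M_33 = det([2 3 -3; 3 1 1; -1 2 3]) = -49
det = (+1)·(-2)·(-49) = 98

98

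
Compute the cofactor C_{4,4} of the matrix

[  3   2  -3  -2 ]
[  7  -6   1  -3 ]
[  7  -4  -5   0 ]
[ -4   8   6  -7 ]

Delete row 4 and column 4; the remaining 3×3 submatrix is [3 2 -3; 7 -6 1; 7 -4 -5].
Its determinant is 144.
The cofactor carries sign (−1)^(4+4) = +1, so C_{4,4} = +(144) = 144.

144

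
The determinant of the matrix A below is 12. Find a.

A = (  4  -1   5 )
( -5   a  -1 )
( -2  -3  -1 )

Expanding along the column containing a, det(A) is linear in a: det(A) = (6)·a + (66).
Set (6)·a + (66) = 12  ⇒  (6)·a = -54  ⇒  a = -9.

-9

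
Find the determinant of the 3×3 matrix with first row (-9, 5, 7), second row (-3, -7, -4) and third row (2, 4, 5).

220

Expand along row 1:
  + (-9) · |-7 -4; 4 5| = (-9)·(-35 − (-16)) = 171
  − 5 · |-3 -4; 2 5| = −5·(-15 − (-8)) = 35
  + 7 · |-3 -7; 2 4| = 7·(-12 − (-14)) = 14
Sum: (171) + (35) + (14) = 220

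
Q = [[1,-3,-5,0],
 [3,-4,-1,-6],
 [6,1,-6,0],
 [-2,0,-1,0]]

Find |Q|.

Expand along column 4 (it has 3 zeros):
  + (-6) · M_24   where M_24 = det([1 -3 -5; 6 1 -6; -2 0 -1]) = -65
det = (+1)·(-6)·(-65) = 390

The determinant is 390.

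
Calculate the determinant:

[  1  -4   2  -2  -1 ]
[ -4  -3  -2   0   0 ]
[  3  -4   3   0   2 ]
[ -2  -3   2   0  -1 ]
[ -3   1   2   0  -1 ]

322

Expand along column 4 (it has 4 zeros):
  − (-2) · M_14   where M_14 = det([-4 -3 -2 0; 3 -4 3 2; -2 -3 2 -1; -3 1 2 -1]) = 161
det = (-1)·(-2)·(161) = 322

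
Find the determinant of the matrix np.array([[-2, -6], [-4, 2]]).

-28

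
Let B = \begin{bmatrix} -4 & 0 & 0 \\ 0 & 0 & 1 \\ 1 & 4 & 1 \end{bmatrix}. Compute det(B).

Expand along column 2:
  − 4 · |-4 0; 0 1| = −4·(-4 − 0) = 16

16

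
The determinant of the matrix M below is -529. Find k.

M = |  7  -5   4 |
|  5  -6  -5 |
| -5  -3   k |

7

Expanding along the column containing k, det(M) is linear in k: det(M) = (-17)·k + (-410).
Set (-17)·k + (-410) = -529  ⇒  (-17)·k = -119  ⇒  k = 7.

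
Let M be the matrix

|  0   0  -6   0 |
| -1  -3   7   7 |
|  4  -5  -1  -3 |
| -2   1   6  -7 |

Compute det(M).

Expand along row 1 (it has 3 zeros):
  + (-6) · M_13   where M_13 = det([-1 -3 7; 4 -5 -3; -2 1 -7]) = -182
det = (+1)·(-6)·(-182) = 1092

1092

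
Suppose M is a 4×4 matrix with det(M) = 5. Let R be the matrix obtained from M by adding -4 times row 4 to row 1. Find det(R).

The determinant is 5.

Adding a multiple of one row to another leaves the determinant unchanged.
det(R) = (1)·(5) = 5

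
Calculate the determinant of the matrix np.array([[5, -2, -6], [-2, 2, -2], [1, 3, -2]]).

Expand along row 1:
  + 5 · |2 -2; 3 -2| = 5·(-4 − (-6)) = 10
  − (-2) · |-2 -2; 1 -2| = −(-2)·(4 − (-2)) = 12
  + (-6) · |-2 2; 1 3| = (-6)·(-6 − 2) = 48
Sum: (10) + (12) + (48) = 70

70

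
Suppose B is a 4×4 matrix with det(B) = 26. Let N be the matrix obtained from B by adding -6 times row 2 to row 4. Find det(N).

26

Adding a multiple of one row to another leaves the determinant unchanged.
det(N) = (1)·(26) = 26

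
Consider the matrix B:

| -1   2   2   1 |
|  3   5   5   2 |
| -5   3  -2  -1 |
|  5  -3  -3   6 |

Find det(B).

Expand along row 1:
  + (-1) · M_11   where M_11 = det([5 5 2; 3 -2 -1; -3 -3 6]) = -180
  − (2) · M_12   where M_12 = det([3 5 2; -5 -2 -1; 5 -3 6]) = 130
  + (2) · M_13   where M_13 = det([3 5 2; -5 3 -1; 5 -3 6]) = 170
  − (1) · M_14   where M_14 = det([3 5 5; -5 3 -2; 5 -3 -3]) = -170
det = (+1)·(-1)·(-180) + (-1)·(2)·(130) + (+1)·(2)·(170) + (-1)·(1)·(-170) = 430

det(B) = 430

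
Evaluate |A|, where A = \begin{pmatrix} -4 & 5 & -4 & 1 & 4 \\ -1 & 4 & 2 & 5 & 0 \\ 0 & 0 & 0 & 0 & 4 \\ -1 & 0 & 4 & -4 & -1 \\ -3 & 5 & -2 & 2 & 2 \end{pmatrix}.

288

Expand along row 3 (it has 4 zeros):
  + (4) · M_35   where M_35 = det([-4 5 -4 1; -1 4 2 5; -1 0 4 -4; -3 5 -2 2]) = 72
det = (+1)·(4)·(72) = 288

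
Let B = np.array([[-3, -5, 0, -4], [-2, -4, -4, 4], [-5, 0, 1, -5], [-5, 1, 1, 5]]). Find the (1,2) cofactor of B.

Delete row 1 and column 2; the remaining 3×3 submatrix is [-2 -4 4; -5 1 -5; -5 1 5].
Its determinant is -220.
The cofactor carries sign (−1)^(1+2) = −1, so C_{1,2} = −(-220) = 220.

220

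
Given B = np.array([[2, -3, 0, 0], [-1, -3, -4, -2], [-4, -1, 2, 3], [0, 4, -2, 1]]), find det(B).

Expand along row 1 (it has 2 zeros):
  + (2) · M_11   where M_11 = det([-3 -4 -2; -1 2 3; 4 -2 1]) = -64
  − (-3) · M_12   where M_12 = det([-1 -4 -2; -4 2 3; 0 -2 1]) = -40
det = (+1)·(2)·(-64) + (-1)·(-3)·(-40) = -248

The determinant is -248.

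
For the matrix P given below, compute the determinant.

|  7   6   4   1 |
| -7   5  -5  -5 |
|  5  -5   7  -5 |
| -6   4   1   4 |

Expand along row 1:
  + (7) · M_11   where M_11 = det([5 -5 -5; -5 7 -5; 4 1 4]) = 330
  − (6) · M_12   where M_12 = det([-7 -5 -5; 5 7 -5; -6 1 4]) = -516
  + (4) · M_13   where M_13 = det([-7 5 -5; 5 -5 -5; -6 4 4]) = 100
  − (1) · M_14   where M_14 = det([-7 5 -5; 5 -5 7; -6 4 1]) = 46
det = (+1)·(7)·(330) + (-1)·(6)·(-516) + (+1)·(4)·(100) + (-1)·(1)·(46) = 5760

The determinant is 5760.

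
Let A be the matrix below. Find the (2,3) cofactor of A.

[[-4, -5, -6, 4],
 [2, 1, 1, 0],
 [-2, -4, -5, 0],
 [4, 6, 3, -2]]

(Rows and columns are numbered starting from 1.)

Delete row 2 and column 3; the remaining 3×3 submatrix is [-4 -5 4; -2 -4 0; 4 6 -2].
Its determinant is 4.
The cofactor carries sign (−1)^(2+3) = −1, so C_{2,3} = −(4) = -4.

The cofactor is -4.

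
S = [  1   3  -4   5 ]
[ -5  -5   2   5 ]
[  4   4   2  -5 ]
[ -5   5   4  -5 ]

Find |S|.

Expand along row 1:
  + (1) · M_11   where M_11 = det([-5 2 5; 4 2 -5; 5 4 -5]) = -30
  − (3) · M_12   where M_12 = det([-5 2 5; 4 2 -5; -5 4 -5]) = 170
  + (-4) · M_13   where M_13 = det([-5 -5 5; 4 4 -5; -5 5 -5]) = -50
  − (5) · M_14   where M_14 = det([-5 -5 2; 4 4 2; -5 5 4]) = 180
det = (+1)·(1)·(-30) + (-1)·(3)·(170) + (+1)·(-4)·(-50) + (-1)·(5)·(180) = -1240

-1240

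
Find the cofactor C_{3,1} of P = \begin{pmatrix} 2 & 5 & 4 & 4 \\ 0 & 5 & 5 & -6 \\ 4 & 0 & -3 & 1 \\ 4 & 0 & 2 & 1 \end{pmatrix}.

Delete row 3 and column 1; the remaining 3×3 submatrix is [5 4 4; 5 5 -6; 0 2 1].
Its determinant is 105.
The cofactor carries sign (−1)^(3+1) = +1, so C_{3,1} = +(105) = 105.

The cofactor is 105.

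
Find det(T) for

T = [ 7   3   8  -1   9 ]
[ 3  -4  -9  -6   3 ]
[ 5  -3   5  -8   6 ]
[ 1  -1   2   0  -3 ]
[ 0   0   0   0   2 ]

The determinant is -1970.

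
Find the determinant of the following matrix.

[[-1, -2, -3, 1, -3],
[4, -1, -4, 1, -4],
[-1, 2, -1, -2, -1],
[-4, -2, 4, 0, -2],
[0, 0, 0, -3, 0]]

Expand along row 5 (it has 4 zeros):
  − (-3) · M_54   where M_54 = det([-1 -2 -3 -3; 4 -1 -4 -4; -1 2 -1 -1; -4 -2 4 -2]) = 276
det = (-1)·(-3)·(276) = 828

828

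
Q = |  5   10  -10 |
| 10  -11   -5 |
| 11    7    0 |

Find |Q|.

Expand along column 3:
  + (-10) · |10 -11; 11 7| = (-10)·(70 − (-121)) = -1910
  − (-5) · |5 10; 11 7| = −(-5)·(35 − 110) = -375
Sum: (-1910) + (-375) = -2285

-2285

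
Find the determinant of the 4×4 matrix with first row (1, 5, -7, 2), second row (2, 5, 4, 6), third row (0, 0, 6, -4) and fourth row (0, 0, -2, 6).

The determinant is -140.

The matrix is block upper-triangular with a 2×2 block and a 2×2 block on the diagonal, so its determinant equals the product of the determinants of the diagonal blocks.
det of the 2×2 block = -5
det of the 2×2 block = 28
det = (-5)·(28) = -140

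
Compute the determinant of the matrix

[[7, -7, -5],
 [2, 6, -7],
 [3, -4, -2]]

-31

Expand along row 1:
  + 7 · |6 -7; -4 -2| = 7·(-12 − 28) = -280
  − (-7) · |2 -7; 3 -2| = −(-7)·(-4 − (-21)) = 119
  + (-5) · |2 6; 3 -4| = (-5)·(-8 − 18) = 130
Sum: (-280) + (119) + (130) = -31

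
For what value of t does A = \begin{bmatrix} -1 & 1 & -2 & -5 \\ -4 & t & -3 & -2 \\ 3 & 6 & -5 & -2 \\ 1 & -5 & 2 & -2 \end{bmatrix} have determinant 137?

Expanding along the row containing t, det(A) is linear in t: det(A) = (-77)·t + (445).
Set (-77)·t + (445) = 137  ⇒  (-77)·t = -308  ⇒  t = 4.

t = 4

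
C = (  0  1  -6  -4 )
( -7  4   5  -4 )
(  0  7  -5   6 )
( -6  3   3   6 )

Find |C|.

Expand along column 1 (it has 2 zeros):
  − (-7) · M_21   where M_21 = det([1 -6 -4; 7 -5 6; 3 3 6]) = -48
  − (-6) · M_41   where M_41 = det([1 -6 -4; 4 5 -4; 7 -5 6]) = 542
det = (-1)·(-7)·(-48) + (-1)·(-6)·(542) = 2916

|C| = 2916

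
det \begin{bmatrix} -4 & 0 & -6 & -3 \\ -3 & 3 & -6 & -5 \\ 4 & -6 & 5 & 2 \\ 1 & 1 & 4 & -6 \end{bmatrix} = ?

Expand along row 1 (it has 1 zero):
  + (-4) · M_11   where M_11 = det([3 -6 -5; -6 5 2; 1 4 -6]) = 235
  + (-6) · M_13   where M_13 = det([-3 3 -5; 4 -6 2; 1 1 -6]) = -74
  − (-3) · M_14   where M_14 = det([-3 3 -6; 4 -6 5; 1 1 4]) = -6
det = (+1)·(-4)·(235) + (+1)·(-6)·(-74) + (-1)·(-3)·(-6) = -514

-514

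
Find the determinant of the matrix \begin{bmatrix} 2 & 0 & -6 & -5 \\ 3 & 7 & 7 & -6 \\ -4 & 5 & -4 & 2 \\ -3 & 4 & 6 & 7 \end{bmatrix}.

Expand along row 1 (it has 1 zero):
  + (2) · M_11   where M_11 = det([7 7 -6; 5 -4 2; 4 6 7]) = -745
  + (-6) · M_13   where M_13 = det([3 7 -6; -4 5 2; -3 4 7]) = 241
  − (-5) · M_14   where M_14 = det([3 7 7; -4 5 -4; -3 4 6]) = 383
det = (+1)·(2)·(-745) + (+1)·(-6)·(241) + (-1)·(-5)·(383) = -1021

The determinant is -1021.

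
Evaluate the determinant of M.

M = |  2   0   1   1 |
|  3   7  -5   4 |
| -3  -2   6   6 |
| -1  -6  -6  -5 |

Expand along row 1 (it has 1 zero):
  + (2) · M_11   where M_11 = det([7 -5 4; -2 6 6; -6 -6 -5]) = 464
  + (1) · M_13   where M_13 = det([3 7 4; -3 -2 6; -1 -6 -5]) = 55
  − (1) · M_14   where M_14 = det([3 7 -5; -3 -2 6; -1 -6 -6]) = -104
det = (+1)·(2)·(464) + (+1)·(1)·(55) + (-1)·(1)·(-104) = 1087

|M| = 1087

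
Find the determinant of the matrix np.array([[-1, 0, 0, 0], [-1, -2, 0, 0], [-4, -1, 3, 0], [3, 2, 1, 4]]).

The matrix is lower triangular, so the determinant is the product of the diagonal entries:
det = (-1) · (-2) · (3) · (4) = 24

24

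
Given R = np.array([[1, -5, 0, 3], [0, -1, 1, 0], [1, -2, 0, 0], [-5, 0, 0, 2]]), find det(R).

24

Expand along column 3 (it has 3 zeros):
  − (1) · M_23   where M_23 = det([1 -5 3; 1 -2 0; -5 0 2]) = -24
det = (-1)·(1)·(-24) = 24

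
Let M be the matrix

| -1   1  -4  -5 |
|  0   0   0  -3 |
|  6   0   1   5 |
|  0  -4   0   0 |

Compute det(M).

det(M) = -276

Expand along row 2 (it has 3 zeros):
  + (-3) · M_24   where M_24 = det([-1 1 -4; 6 0 1; 0 -4 0]) = 92
det = (+1)·(-3)·(92) = -276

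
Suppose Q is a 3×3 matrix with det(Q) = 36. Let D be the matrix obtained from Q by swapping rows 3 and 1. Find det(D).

|D| = -36

Swapping two rows multiplies the determinant by −1.
det(D) = (-1)·(36) = -36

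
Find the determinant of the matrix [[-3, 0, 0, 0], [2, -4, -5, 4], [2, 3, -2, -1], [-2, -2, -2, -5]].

Expand along row 1 (it has 3 zeros):
  + (-3) · M_11   where M_11 = det([-4 -5 4; 3 -2 -1; -2 -2 -5]) = -157
det = (+1)·(-3)·(-157) = 471

The determinant is 471.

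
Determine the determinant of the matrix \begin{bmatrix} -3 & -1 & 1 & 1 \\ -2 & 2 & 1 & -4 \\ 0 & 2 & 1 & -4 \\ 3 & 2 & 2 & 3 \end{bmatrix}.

Expand along row 3 (it has 1 zero):
  − (2) · M_32   where M_32 = det([-3 1 1; -2 1 -4; 3 2 3]) = -46
  + (1) · M_33   where M_33 = det([-3 -1 1; -2 2 -4; 3 2 3]) = -46
  − (-4) · M_34   where M_34 = det([-3 -1 1; -2 2 1; 3 2 2]) = -23
det = (-1)·(2)·(-46) + (+1)·(1)·(-46) + (-1)·(-4)·(-23) = -46

The determinant is -46.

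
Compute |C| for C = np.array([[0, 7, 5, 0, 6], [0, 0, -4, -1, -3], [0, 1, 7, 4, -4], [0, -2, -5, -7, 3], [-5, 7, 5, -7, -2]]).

-5670

Expand along column 1 (it has 4 zeros):
  + (-5) · M_51   where M_51 = det([7 5 0 6; 0 -4 -1 -3; 1 7 4 -4; -2 -5 -7 3]) = 1134
det = (+1)·(-5)·(1134) = -5670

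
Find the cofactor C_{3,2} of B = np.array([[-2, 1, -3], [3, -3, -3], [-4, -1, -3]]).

Delete row 3 and column 2; the remaining 2×2 submatrix is [-2 -3; 3 -3].
Its determinant is (-2)·(-3) − (-3)·3 = 15.
The cofactor carries sign (−1)^(3+2) = −1, so C_{3,2} = −(15) = -15.

The cofactor is -15.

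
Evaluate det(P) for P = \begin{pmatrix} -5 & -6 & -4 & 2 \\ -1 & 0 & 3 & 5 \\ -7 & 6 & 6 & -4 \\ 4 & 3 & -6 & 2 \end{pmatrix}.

|P| = 3444

Expand along row 2 (it has 1 zero):
  − (-1) · M_21   where M_21 = det([-6 -4 2; 6 6 -4; 3 -6 2]) = 60
  − (3) · M_23   where M_23 = det([-5 -6 2; -7 6 -4; 4 3 2]) = -198
  + (5) · M_24   where M_24 = det([-5 -6 -4; -7 6 6; 4 3 -6]) = 558
det = (-1)·(-1)·(60) + (-1)·(3)·(-198) + (+1)·(5)·(558) = 3444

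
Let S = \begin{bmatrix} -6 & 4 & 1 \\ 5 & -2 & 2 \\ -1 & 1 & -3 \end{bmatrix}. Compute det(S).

Expand along row 1:
  + (-6) · |-2 2; 1 -3| = (-6)·(6 − 2) = -24
  − 4 · |5 2; -1 -3| = −4·(-15 − (-2)) = 52
  + 1 · |5 -2; -1 1| = 1·(5 − 2) = 3
Sum: (-24) + (52) + (3) = 31

|S| = 31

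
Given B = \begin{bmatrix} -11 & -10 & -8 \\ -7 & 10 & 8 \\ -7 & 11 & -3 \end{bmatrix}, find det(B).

Expand along row 1:
  + (-11) · |10 8; 11 -3| = (-11)·(-30 − 88) = 1298
  − (-10) · |-7 8; -7 -3| = −(-10)·(21 − (-56)) = 770
  + (-8) · |-7 10; -7 11| = (-8)·(-77 − (-70)) = 56
Sum: (1298) + (770) + (56) = 2124

The determinant is 2124.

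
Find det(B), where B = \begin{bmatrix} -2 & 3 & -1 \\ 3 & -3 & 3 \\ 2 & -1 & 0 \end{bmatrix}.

Expand along column 3:
  + (-1) · |3 -3; 2 -1| = (-1)·(-3 − (-6)) = -3
  − 3 · |-2 3; 2 -1| = −3·(2 − 6) = 12
Sum: (-3) + (12) = 9

det(B) = 9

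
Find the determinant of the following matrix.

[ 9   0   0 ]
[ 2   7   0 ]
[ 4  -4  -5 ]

The matrix is lower triangular, so the determinant is the product of the diagonal entries:
det = (9) · (7) · (-5) = -315

The determinant is -315.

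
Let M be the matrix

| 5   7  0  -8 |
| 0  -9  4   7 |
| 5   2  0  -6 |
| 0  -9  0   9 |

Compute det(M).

The determinant is 540.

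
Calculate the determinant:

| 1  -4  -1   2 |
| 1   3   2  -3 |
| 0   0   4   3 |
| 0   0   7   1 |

The matrix is block upper-triangular with a 2×2 block and a 2×2 block on the diagonal, so its determinant equals the product of the determinants of the diagonal blocks.
det of the 2×2 block = 7
det of the 2×2 block = -17
det = (7)·(-17) = -119

-119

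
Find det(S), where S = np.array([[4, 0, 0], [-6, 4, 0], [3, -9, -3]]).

S is lower triangular, so det(S) is the product of the diagonal entries:
det = (4) · (4) · (-3) = -48

-48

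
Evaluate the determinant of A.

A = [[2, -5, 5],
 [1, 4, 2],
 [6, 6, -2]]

Expand along row 1:
  + 2 · |4 2; 6 -2| = 2·(-8 − 12) = -40
  − (-5) · |1 2; 6 -2| = −(-5)·(-2 − 12) = -70
  + 5 · |1 4; 6 6| = 5·(6 − 24) = -90
Sum: (-40) + (-70) + (-90) = -200

|A| = -200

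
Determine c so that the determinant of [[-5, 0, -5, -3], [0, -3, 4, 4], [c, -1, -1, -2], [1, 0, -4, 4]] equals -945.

6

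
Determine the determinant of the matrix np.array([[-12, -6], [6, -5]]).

det = (-12)·(-5) − (-6)·6 = 60 − (-36) = 96

96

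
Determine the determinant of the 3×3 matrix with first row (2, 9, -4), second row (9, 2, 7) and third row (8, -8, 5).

Expand along row 1:
  + 2 · |2 7; -8 5| = 2·(10 − (-56)) = 132
  − 9 · |9 7; 8 5| = −9·(45 − 56) = 99
  + (-4) · |9 2; 8 -8| = (-4)·(-72 − 16) = 352
Sum: (132) + (99) + (352) = 583

The determinant is 583.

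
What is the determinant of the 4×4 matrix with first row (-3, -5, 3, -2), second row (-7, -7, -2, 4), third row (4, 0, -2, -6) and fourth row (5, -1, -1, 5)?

The determinant is 2160.

Expand along row 3 (it has 1 zero):
  + (4) · M_31   where M_31 = det([-5 3 -2; -7 -2 4; -1 -1 5]) = 113
  + (-2) · M_33   where M_33 = det([-3 -5 -2; -7 -7 4; 5 -1 5]) = -266
  − (-6) · M_34   where M_34 = det([-3 -5 3; -7 -7 -2; 5 -1 -1]) = 196
det = (+1)·(4)·(113) + (+1)·(-2)·(-266) + (-1)·(-6)·(196) = 2160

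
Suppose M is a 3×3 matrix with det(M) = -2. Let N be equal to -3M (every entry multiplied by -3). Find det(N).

For a 3×3 matrix, det(-3M) = (-3)^3·det(M) = -27·det(M).
det(N) = (-27)·(-2) = 54

The determinant is 54.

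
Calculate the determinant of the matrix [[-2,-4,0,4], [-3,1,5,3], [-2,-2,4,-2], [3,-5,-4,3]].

-432

Expand along row 1 (it has 1 zero):
  + (-2) · M_11   where M_11 = det([1 5 3; -2 4 -2; -5 -4 3]) = 168
  − (-4) · M_12   where M_12 = det([-3 5 3; -2 4 -2; 3 -4 3]) = -24
  − (4) · M_14   where M_14 = det([-3 1 5; -2 -2 4; 3 -5 -4]) = 0
det = (+1)·(-2)·(168) + (-1)·(-4)·(-24) + (-1)·(4)·(0) = -432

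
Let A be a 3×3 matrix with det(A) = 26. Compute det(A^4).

456976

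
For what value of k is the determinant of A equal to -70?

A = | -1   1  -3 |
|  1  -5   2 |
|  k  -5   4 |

Expanding along the column containing k, det(A) is linear in k: det(A) = (-13)·k + (21).
Set (-13)·k + (21) = -70  ⇒  (-13)·k = -91  ⇒  k = 7.

k = 7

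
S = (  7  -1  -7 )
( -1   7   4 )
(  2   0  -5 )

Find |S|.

Expand along column 2:
  − (-1) · |-1 4; 2 -5| = −(-1)·(5 − 8) = -3
  + 7 · |7 -7; 2 -5| = 7·(-35 − (-14)) = -147
Sum: (-3) + (-147) = -150

det(S) = -150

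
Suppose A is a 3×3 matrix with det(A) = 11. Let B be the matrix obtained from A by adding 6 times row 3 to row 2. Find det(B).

The determinant is 11.

Adding a multiple of one row to another leaves the determinant unchanged.
det(B) = (1)·(11) = 11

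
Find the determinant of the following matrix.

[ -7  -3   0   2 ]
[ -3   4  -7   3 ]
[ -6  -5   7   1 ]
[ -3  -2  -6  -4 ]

Expand along row 1 (it has 1 zero):
  + (-7) · M_11   where M_11 = det([4 -7 3; -5 7 1; -2 -6 -4]) = 198
  − (-3) · M_12   where M_12 = det([-3 -7 3; -6 7 1; -3 -6 -4]) = 426
  − (2) · M_14   where M_14 = det([-3 4 -7; -6 -5 7; -3 -2 -6]) = -339
det = (+1)·(-7)·(198) + (-1)·(-3)·(426) + (-1)·(2)·(-339) = 570

570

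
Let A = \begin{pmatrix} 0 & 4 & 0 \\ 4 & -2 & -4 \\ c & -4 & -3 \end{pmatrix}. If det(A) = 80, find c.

-2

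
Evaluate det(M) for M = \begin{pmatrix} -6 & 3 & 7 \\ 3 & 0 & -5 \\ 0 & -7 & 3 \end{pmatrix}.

det(M) = 36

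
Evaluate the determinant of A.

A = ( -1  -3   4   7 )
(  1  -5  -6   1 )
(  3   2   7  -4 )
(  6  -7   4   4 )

Expand along row 1:
  + (-1) · M_11   where M_11 = det([-5 -6 1; 2 7 -4; -7 4 4]) = -283
  − (-3) · M_12   where M_12 = det([1 -6 1; 3 7 -4; 6 4 4]) = 230
  + (4) · M_13   where M_13 = det([1 -5 1; 3 2 -4; 6 -7 4]) = 127
  − (7) · M_14   where M_14 = det([1 -5 -6; 3 2 7; 6 -7 4]) = 105
det = (+1)·(-1)·(-283) + (-1)·(-3)·(230) + (+1)·(4)·(127) + (-1)·(7)·(105) = 746

746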